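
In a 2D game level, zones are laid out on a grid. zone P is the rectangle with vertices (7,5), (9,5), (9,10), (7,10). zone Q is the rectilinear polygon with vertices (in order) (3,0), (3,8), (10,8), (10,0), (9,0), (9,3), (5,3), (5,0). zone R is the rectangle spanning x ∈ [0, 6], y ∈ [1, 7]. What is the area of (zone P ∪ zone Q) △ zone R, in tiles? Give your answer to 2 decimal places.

52.00

|zone P ∪ zone Q| = 48.
|(zone P ∪ zone Q) ∩ zone R| = 16.
|(zone P ∪ zone Q) △ zone R| = 48 + 36 − 32 = 52.00.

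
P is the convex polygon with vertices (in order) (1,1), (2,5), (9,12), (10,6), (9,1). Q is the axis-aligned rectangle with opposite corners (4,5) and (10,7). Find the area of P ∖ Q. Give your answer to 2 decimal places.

48.18

|P| = 60, |P∩Q| = 11.8167.
|P ∖ Q| = |P| − |P∩Q| = 60 − 11.8167 = 48.18.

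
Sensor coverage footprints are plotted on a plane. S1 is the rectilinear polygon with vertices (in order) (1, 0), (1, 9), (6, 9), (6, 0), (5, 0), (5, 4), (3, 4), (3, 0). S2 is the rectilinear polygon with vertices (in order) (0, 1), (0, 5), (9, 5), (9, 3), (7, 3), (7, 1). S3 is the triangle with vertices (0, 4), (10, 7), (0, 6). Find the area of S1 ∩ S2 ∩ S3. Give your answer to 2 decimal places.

The intersection is the polygon with vertices (3.333,5), (1,4.3), (1,5).
By the shoelace formula its area is 0.82.

0.82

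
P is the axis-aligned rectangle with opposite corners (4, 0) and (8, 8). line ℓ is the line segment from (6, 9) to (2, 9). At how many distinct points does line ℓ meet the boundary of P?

The segment lies entirely outside P and never meets its boundary.

0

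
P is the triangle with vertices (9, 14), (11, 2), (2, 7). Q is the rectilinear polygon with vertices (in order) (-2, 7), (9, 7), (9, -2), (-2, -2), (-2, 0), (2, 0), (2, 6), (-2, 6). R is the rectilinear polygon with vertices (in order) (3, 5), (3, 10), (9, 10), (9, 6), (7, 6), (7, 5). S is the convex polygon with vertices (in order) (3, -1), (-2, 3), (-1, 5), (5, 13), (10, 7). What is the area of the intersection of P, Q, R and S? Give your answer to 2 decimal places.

8.12

The intersection is the polygon with vertices (9,6), (7,6), (7,5), (5.6,5), (3,6.444), (3,7), (9,7).
By the shoelace formula its area is 8.12.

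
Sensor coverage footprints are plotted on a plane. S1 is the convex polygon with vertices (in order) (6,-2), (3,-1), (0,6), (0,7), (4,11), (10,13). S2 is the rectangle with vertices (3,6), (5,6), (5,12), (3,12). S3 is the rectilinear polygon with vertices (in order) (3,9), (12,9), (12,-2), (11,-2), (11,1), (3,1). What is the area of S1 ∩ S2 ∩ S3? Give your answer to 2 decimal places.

6.00

The intersection is the polygon with vertices (5,6), (3,6), (3,9), (5,9).
By the shoelace formula its area is 6.00.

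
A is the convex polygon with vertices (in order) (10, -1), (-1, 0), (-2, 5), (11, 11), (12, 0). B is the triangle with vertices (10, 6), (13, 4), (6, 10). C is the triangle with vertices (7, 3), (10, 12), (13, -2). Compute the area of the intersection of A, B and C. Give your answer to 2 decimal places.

The intersection is the polygon with vertices (11.425,5.35), (11.5,5), (10,6), (8.5,7.5), (8.593,7.778).
By the shoelace formula its area is 1.31.

1.31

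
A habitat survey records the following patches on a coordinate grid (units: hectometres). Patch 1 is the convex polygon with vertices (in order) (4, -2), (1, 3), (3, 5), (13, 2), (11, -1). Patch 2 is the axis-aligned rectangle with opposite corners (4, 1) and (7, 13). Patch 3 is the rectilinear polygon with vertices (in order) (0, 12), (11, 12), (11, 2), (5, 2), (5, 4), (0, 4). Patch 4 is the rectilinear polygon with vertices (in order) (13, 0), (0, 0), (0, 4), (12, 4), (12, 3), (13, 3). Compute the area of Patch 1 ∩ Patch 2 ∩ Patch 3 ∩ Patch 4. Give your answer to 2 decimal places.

3.93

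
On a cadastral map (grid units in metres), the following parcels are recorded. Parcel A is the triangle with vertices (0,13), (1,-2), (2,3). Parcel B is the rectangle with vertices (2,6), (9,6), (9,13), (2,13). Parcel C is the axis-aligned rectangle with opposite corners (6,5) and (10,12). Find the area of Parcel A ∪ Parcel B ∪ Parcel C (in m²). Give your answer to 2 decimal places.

69.00

By inclusion–exclusion:
Individual areas: |Parcel A| = 10, |Parcel B| = 49, |Parcel C| = 28.
|Parcel A∩Parcel B| = 0.
|Parcel A∩Parcel C| = 0.
|Parcel B∩Parcel C|: x∈[6,9], y∈[6,12] → 3·6 = 18.
|Parcel A∩Parcel B∩Parcel C| = 0.
|Parcel A ∪ Parcel B ∪ Parcel C| = 87 − 18 + 0 = 69.00.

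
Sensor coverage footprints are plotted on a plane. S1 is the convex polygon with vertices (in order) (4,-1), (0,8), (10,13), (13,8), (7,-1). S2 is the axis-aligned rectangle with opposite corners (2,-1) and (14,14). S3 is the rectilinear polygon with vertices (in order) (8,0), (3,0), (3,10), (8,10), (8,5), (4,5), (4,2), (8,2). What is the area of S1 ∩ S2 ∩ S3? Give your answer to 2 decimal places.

37.32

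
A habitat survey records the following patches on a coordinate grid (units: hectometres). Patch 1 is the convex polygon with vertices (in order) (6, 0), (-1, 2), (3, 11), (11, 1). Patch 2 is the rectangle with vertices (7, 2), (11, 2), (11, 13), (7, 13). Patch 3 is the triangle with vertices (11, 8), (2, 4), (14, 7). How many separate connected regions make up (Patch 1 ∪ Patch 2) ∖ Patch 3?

(Patch 1 ∪ Patch 2) ∖ Patch 3 splits into 2 disjoint pieces (area 70.684, area 23.5556).

2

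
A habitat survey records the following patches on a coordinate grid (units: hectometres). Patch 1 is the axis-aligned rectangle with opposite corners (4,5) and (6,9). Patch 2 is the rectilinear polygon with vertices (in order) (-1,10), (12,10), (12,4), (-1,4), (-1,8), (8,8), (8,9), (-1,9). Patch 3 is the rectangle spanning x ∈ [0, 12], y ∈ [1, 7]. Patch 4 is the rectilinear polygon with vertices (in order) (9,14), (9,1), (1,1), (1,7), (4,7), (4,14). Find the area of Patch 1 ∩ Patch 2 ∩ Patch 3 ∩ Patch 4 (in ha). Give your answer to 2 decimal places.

The intersection is the polygon with vertices (4,7), (6,7), (6,5), (4,5).
By the shoelace formula its area is 4.00.

4.00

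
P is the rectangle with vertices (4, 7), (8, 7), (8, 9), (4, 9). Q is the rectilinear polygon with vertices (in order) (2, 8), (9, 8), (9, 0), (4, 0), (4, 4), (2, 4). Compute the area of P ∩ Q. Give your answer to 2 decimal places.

The intersection is the polygon with vertices (8,7), (4,7), (4,8), (8,8).
By the shoelace formula its area is 4.00.

4.00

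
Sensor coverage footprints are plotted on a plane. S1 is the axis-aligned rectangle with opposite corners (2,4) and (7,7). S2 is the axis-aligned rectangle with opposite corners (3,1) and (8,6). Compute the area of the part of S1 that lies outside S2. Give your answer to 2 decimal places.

|S1∩S2|: x∈[3,7], y∈[4,6] → 4·2 = 8.
|S1| = 15.
|S1 ∖ S2| = |S1| − |S1∩S2| = 15 − 8 = 7.00.

7.00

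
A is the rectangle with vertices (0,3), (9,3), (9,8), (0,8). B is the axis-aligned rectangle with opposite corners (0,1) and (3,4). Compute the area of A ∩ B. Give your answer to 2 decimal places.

|A∩B|: x∈[0,3], y∈[3,4] → 3·1 = 3.

3.00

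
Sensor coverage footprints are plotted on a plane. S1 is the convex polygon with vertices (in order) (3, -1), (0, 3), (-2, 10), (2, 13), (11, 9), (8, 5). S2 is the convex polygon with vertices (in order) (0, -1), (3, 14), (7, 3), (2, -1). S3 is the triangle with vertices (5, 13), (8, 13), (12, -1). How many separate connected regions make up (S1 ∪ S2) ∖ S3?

2

(S1 ∪ S2) ∖ S3 splits into 2 disjoint pieces (area 92.8785, area 2.5429).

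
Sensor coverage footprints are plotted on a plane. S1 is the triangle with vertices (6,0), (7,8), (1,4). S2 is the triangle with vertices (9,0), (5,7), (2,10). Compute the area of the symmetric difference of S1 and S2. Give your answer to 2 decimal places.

22.98

|S1| = 22, |S2| = 4.5, |S1∩S2| = 1.7579.
|S1 △ S2| = |S1| + |S2| − 2·|S1∩S2| = 22 + 4.5 − 3.5158 = 22.98.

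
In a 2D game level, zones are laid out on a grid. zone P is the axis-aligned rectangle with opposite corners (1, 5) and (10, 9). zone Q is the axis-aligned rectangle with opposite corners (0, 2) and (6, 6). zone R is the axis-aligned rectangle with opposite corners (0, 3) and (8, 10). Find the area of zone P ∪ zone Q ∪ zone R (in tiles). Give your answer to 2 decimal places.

By inclusion–exclusion:
Individual areas: |zone P| = 36, |zone Q| = 24, |zone R| = 56.
|zone P∩zone Q|: x∈[1,6], y∈[5,6] → 5·1 = 5.
|zone P∩zone R|: x∈[1,8], y∈[5,9] → 7·4 = 28.
|zone Q∩zone R|: x∈[0,6], y∈[3,6] → 6·3 = 18.
|zone P∩zone Q∩zone R| = 5.
|zone P ∪ zone Q ∪ zone R| = 116 − 51 + 5 = 70.00.

70.00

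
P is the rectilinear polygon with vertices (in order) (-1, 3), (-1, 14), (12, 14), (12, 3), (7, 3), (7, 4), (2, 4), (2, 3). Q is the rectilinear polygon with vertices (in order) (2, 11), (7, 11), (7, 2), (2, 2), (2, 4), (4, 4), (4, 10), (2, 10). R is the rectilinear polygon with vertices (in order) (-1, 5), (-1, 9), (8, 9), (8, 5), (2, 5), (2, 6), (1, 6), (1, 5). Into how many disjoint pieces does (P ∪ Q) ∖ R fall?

(P ∪ Q) ∖ R is a single connected region.

1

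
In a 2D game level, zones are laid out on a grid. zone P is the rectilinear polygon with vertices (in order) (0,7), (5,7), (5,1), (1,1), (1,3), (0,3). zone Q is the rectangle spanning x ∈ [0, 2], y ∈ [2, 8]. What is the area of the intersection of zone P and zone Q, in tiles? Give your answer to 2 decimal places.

The intersection is the polygon with vertices (2,7), (2,2), (1,2), (1,3), (0,3), (0,7).
By the shoelace formula its area is 9.00.

9.00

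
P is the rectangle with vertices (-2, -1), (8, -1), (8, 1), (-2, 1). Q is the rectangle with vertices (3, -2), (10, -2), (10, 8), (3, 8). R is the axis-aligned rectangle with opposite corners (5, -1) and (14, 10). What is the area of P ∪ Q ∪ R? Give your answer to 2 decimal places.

134.00

By inclusion–exclusion:
Individual areas: |P| = 20, |Q| = 70, |R| = 99.
|P∩Q|: x∈[3,8], y∈[-1,1] → 5·2 = 10.
|P∩R|: x∈[5,8], y∈[-1,1] → 3·2 = 6.
|Q∩R|: x∈[5,10], y∈[-1,8] → 5·9 = 45.
|P∩Q∩R| = 6.
|P ∪ Q ∪ R| = 189 − 61 + 6 = 134.00.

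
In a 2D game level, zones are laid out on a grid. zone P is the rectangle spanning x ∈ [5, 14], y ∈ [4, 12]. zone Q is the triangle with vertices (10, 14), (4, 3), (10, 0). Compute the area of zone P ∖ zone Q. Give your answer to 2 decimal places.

|zone P| = 72, |zone P∩zone Q| = 25.9924.
|zone P ∖ zone Q| = |zone P| − |zone P∩zone Q| = 72 − 25.9924 = 46.01.

46.01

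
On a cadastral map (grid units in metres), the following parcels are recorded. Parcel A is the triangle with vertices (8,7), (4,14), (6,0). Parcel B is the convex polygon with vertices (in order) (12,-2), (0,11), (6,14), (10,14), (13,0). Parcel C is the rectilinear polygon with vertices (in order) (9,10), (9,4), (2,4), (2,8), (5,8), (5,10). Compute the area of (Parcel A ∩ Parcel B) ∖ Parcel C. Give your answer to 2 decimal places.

4.04

|Parcel A ∩ Parcel B| = 16.9241.
|(Parcel A ∩ Parcel B) ∩ Parcel C| = 12.8876.
|(Parcel A ∩ Parcel B) ∖ Parcel C| = 16.9241 − 12.8876 = 4.04.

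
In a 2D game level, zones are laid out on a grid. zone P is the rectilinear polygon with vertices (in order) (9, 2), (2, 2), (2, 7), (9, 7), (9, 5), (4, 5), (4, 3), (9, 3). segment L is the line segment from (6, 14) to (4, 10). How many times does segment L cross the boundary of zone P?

0

The segment lies entirely outside zone P and never meets its boundary.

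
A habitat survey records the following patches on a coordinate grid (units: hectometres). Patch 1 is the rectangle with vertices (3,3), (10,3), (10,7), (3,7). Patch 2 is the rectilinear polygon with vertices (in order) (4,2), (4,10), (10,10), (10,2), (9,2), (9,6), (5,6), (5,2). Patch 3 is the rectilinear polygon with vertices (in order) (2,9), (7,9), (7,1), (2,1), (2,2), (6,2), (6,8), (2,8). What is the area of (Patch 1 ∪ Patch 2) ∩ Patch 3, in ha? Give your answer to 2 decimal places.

8.00

|Patch 1 ∪ Patch 2| = 48.
|(Patch 1 ∪ Patch 2) ∩ Patch 3| = 8.00.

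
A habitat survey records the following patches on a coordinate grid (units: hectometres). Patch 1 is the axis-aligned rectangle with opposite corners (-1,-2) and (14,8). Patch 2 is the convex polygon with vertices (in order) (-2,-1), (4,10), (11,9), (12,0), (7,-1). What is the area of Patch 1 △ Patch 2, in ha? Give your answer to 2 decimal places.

65.63

|Patch 1| = 150, |Patch 2| = 109.5, |Patch 1∩Patch 2| = 96.9369.
|Patch 1 △ Patch 2| = |Patch 1| + |Patch 2| − 2·|Patch 1∩Patch 2| = 150 + 109.5 − 193.8737 = 65.63.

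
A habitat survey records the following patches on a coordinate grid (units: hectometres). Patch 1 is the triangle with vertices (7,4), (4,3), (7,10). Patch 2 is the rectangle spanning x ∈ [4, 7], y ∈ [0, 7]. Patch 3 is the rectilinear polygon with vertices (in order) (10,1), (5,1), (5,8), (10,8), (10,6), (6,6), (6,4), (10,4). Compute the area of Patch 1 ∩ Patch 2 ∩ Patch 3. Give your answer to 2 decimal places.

4.07

The intersection is the polygon with vertices (5.714,7), (7,7), (7,6), (6,6), (6,4), (7,4), (5,3.333), (5,5.333).
By the shoelace formula its area is 4.07.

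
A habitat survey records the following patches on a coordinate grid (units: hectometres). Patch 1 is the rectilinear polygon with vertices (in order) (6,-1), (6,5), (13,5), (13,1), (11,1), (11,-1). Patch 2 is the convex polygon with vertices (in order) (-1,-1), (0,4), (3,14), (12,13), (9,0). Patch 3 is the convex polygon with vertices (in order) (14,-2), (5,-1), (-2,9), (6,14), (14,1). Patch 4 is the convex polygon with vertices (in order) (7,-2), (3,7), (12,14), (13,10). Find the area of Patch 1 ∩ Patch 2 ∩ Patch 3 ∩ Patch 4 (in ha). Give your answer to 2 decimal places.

16.36

The intersection is the polygon with vertices (9.857,3.714), (7.947,-0.105), (6.234,-0.277), (6,0.25), (6,5), (10.154,5).
By the shoelace formula its area is 16.36.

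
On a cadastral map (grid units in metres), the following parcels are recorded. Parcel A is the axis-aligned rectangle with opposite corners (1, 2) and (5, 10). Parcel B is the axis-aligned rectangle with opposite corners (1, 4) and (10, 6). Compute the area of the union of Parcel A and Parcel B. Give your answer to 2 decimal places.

By inclusion–exclusion:
Individual areas: |Parcel A| = 32, |Parcel B| = 18.
|Parcel A∩Parcel B|: x∈[1,5], y∈[4,6] → 4·2 = 8.
|Parcel A ∪ Parcel B| = 50 − 8 = 42.00.

42.00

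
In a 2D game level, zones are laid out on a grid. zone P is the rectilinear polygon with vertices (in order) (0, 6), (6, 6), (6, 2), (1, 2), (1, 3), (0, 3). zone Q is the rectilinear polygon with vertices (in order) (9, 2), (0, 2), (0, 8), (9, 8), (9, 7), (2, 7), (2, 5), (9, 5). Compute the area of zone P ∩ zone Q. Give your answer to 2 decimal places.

The intersection is the polygon with vertices (2,6), (2,5), (6,5), (6,2), (1,2), (1,3), (0,3), (0,6).
By the shoelace formula its area is 19.00.

19.00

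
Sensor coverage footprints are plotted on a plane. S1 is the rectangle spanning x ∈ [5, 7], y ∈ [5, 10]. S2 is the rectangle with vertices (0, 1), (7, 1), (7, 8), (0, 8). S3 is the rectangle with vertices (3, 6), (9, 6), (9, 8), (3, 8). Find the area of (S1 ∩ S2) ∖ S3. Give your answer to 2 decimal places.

|S1 ∩ S2| = 6.
|(S1 ∩ S2) ∩ S3| = 4.
|(S1 ∩ S2) ∖ S3| = 6 − 4 = 2.00.

2.00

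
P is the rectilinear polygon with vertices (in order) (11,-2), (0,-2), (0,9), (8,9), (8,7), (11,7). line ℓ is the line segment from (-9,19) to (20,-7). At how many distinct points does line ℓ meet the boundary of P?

The segment meets the boundary at (11,1.069), (2.154,9).

2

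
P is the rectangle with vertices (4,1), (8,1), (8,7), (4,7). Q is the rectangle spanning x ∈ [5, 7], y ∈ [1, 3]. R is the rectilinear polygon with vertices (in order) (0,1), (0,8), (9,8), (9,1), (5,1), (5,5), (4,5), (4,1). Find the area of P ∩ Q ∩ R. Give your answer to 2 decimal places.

The intersection is the polygon with vertices (5,3), (7,3), (7,1), (5,1).
By the shoelace formula its area is 4.00.

4.00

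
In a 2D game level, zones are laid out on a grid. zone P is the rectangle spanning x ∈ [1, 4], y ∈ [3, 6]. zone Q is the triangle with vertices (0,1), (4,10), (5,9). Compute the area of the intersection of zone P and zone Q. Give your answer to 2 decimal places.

The intersection is the polygon with vertices (3.125,6), (1.25,3), (1,3), (1,3.25), (2.222,6).
By the shoelace formula its area is 1.88.

1.88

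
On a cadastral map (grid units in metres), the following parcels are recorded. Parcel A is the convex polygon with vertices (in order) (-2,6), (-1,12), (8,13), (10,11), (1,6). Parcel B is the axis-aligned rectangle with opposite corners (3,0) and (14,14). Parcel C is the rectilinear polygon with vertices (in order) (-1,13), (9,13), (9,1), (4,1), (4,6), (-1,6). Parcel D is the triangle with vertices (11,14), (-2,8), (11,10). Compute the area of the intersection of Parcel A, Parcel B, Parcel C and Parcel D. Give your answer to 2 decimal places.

The intersection is the polygon with vertices (9,10.444), (7.128,9.404), (3,8.769), (3,10.308), (8.263,12.737), (9,12).
By the shoelace formula its area is 13.67.

13.67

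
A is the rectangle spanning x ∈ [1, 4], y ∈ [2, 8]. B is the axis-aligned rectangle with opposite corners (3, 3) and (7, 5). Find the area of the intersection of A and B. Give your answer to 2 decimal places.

2.00

|A∩B|: x∈[3,4], y∈[3,5] → 1·2 = 2.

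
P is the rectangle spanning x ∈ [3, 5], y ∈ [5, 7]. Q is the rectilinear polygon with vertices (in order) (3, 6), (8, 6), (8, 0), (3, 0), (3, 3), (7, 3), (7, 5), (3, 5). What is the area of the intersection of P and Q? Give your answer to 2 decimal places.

2.00

The intersection is the polygon with vertices (5,5), (3,5), (3,6), (5,6).
By the shoelace formula its area is 2.00.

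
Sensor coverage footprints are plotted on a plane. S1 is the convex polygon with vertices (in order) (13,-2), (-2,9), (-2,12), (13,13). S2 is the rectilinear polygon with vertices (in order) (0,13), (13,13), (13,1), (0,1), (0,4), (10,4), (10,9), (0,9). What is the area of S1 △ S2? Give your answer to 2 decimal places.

81.45

|S1| = 135, |S2| = 106, |S1∩S2| = 79.7758.
|S1 △ S2| = |S1| + |S2| − 2·|S1∩S2| = 135 + 106 − 159.5515 = 81.45.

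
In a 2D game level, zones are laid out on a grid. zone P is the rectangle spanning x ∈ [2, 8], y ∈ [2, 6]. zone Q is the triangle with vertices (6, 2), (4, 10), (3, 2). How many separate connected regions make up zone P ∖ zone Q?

2

zone P ∖ zone Q splits into 2 disjoint pieces (area 10, area 5).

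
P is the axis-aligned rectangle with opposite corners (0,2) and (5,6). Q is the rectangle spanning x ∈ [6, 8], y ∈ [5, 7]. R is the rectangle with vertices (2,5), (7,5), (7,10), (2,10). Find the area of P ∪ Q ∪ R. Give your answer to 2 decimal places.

By inclusion–exclusion:
Individual areas: |P| = 20, |Q| = 4, |R| = 25.
|P∩Q| = 0 (no overlap).
|P∩R|: x∈[2,5], y∈[5,6] → 3·1 = 3.
|Q∩R|: x∈[6,7], y∈[5,7] → 1·2 = 2.
|P∩Q∩R| = 0.
|P ∪ Q ∪ R| = 49 − 5 + 0 = 44.00.

44.00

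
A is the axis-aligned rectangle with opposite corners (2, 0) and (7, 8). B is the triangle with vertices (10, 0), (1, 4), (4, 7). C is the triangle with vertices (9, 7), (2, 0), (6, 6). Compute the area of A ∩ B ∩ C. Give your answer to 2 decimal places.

2.64

The intersection is the polygon with vertices (3.829,2.743), (5.5,5.25), (6.308,4.308), (4.462,2.462).
By the shoelace formula its area is 2.64.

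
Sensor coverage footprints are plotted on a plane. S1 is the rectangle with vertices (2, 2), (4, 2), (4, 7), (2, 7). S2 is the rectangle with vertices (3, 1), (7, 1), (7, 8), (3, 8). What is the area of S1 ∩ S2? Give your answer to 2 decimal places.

|S1∩S2|: x∈[3,4], y∈[2,7] → 1·5 = 5.

5.00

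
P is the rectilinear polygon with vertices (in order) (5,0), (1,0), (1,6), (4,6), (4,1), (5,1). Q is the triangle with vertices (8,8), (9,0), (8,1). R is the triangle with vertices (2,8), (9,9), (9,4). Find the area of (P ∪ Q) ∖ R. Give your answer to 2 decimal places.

|P ∪ Q| = 22.5.
|(P ∪ Q) ∩ R| = 0.7912.
|(P ∪ Q) ∖ R| = 22.5 − 0.7912 = 21.71.

21.71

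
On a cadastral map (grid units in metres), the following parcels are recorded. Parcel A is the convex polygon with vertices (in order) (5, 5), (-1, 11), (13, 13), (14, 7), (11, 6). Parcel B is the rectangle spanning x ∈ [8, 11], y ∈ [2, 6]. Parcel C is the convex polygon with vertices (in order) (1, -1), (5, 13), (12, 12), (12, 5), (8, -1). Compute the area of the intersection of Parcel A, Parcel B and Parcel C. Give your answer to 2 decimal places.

0.75

The intersection is the polygon with vertices (8,6), (11,6), (8,5.5).
By the shoelace formula its area is 0.75.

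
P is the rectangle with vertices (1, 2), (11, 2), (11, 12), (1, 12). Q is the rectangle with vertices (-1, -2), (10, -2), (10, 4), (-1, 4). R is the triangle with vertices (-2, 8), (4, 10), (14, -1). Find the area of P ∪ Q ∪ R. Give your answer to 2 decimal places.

155.48

By inclusion–exclusion:
Individual areas: |P| = 100, |Q| = 66, |R| = 43.
|P∩Q|: x∈[1,10], y∈[2,4] → 9·2 = 18.
|P∩R| = 35.0187.
|Q∩R| = 6.5586.
|P∩Q∩R| = 6.0586.
|P ∪ Q ∪ R| = 209 − 59.5773 + 6.0586 = 155.48.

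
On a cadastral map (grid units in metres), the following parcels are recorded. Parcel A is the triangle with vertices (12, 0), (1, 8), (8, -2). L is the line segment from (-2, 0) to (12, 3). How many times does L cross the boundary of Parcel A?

2

The segment meets the boundary at (5.478,1.602), (8.814,2.317).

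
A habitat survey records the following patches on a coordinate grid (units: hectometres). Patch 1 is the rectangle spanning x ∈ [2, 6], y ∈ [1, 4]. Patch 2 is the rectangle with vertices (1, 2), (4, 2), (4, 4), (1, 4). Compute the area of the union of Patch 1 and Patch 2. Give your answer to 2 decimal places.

By inclusion–exclusion:
Individual areas: |Patch 1| = 12, |Patch 2| = 6.
|Patch 1∩Patch 2|: x∈[2,4], y∈[2,4] → 2·2 = 4.
|Patch 1 ∪ Patch 2| = 18 − 4 = 14.00.

14.00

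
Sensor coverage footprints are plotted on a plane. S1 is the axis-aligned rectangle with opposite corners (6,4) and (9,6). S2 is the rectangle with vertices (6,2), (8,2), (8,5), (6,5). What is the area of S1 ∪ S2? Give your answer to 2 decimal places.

By inclusion–exclusion:
Individual areas: |S1| = 6, |S2| = 6.
|S1∩S2|: x∈[6,8], y∈[4,5] → 2·1 = 2.
|S1 ∪ S2| = 12 − 2 = 10.00.

10.00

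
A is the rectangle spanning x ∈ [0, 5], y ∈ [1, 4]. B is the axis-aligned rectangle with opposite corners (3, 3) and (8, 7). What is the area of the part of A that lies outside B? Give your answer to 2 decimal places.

13.00

|A∩B|: x∈[3,5], y∈[3,4] → 2·1 = 2.
|A| = 15.
|A ∖ B| = |A| − |A∩B| = 15 − 2 = 13.00.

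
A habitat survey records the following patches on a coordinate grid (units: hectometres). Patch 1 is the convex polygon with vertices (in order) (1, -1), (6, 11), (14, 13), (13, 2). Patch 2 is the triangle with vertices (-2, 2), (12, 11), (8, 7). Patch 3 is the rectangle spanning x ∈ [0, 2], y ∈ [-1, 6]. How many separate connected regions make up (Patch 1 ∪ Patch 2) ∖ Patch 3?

(Patch 1 ∪ Patch 2) ∖ Patch 3 splits into 2 disjoint pieces (area 107.5081, area 0.2857).

2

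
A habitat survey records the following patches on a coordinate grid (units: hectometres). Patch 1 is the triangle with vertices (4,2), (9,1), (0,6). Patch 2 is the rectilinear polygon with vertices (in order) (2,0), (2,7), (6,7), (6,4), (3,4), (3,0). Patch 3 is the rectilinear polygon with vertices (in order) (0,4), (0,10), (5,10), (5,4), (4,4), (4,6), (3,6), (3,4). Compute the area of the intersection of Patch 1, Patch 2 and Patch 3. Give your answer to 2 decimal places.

The intersection is the polygon with vertices (2,4.889), (3,4.333), (3,4), (2,4).
By the shoelace formula its area is 0.61.

0.61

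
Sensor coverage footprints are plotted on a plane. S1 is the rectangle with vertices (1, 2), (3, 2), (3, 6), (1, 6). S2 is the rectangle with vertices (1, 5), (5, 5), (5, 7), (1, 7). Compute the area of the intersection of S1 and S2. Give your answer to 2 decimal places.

|S1∩S2|: x∈[1,3], y∈[5,6] → 2·1 = 2.

2.00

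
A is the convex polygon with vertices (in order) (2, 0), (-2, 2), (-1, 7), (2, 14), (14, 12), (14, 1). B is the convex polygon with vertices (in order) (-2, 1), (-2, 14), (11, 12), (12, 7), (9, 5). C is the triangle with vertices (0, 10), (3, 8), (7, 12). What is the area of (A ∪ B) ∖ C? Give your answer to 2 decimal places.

|A ∪ B| = 201.4243.
|(A ∪ B) ∩ C| = 10.
|(A ∪ B) ∖ C| = 201.4243 − 10 = 191.42.

191.42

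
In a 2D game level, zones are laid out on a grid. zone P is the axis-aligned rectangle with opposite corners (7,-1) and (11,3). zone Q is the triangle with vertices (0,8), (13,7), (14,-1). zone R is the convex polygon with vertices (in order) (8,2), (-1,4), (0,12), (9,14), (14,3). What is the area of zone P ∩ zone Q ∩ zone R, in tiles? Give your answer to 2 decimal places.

1.81

The intersection is the polygon with vertices (11,2.5), (9.059,2.176), (7.778,3), (11,3).
By the shoelace formula its area is 1.81.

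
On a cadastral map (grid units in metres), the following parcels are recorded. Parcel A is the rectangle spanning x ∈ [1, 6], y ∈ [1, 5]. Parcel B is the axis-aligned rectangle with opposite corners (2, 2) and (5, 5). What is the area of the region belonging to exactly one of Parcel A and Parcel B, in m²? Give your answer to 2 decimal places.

11.00

|Parcel A∩Parcel B|: x∈[2,5], y∈[2,5] → 3·3 = 9.
|Parcel A △ Parcel B| = |Parcel A| + |Parcel B| − 2·|Parcel A∩Parcel B| = 20 + 9 − 18 = 11.00.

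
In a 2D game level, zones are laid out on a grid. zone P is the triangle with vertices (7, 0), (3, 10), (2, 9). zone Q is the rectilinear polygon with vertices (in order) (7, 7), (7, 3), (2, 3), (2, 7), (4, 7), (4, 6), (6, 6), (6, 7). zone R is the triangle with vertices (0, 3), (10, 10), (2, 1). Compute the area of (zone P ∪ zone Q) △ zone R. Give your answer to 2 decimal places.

|zone P ∪ zone Q| = 22.2889.
|(zone P ∪ zone Q) ∩ zone R| = 8.3582.
|(zone P ∪ zone Q) △ zone R| = 22.2889 + 17 − 16.7163 = 22.57.

22.57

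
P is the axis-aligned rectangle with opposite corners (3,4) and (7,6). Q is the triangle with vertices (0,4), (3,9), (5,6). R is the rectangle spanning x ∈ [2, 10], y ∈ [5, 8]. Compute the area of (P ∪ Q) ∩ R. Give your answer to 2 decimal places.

9.48

|P ∪ Q| = 16.7.
|(P ∪ Q) ∩ R| = 9.48.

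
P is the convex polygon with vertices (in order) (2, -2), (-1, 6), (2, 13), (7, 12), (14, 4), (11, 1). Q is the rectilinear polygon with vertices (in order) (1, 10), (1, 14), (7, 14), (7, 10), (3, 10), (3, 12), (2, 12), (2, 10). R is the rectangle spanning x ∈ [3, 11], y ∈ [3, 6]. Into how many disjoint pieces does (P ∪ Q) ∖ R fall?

(P ∪ Q) ∖ R is a single connected region.

1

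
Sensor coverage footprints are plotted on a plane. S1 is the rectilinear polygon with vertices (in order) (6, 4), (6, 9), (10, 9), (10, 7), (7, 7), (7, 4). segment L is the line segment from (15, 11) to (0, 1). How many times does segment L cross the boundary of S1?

The segment meets the boundary at (7,5.667), (6,5), (9,7), (10,7.667).

4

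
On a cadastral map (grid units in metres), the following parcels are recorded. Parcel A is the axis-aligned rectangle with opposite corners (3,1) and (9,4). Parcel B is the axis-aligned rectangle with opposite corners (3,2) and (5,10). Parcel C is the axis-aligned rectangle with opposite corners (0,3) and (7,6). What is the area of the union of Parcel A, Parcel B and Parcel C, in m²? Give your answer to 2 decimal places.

43.00

By inclusion–exclusion:
Individual areas: |Parcel A| = 18, |Parcel B| = 16, |Parcel C| = 21.
|Parcel A∩Parcel B|: x∈[3,5], y∈[2,4] → 2·2 = 4.
|Parcel A∩Parcel C|: x∈[3,7], y∈[3,4] → 4·1 = 4.
|Parcel B∩Parcel C|: x∈[3,5], y∈[3,6] → 2·3 = 6.
|Parcel A∩Parcel B∩Parcel C| = 2.
|Parcel A ∪ Parcel B ∪ Parcel C| = 55 − 14 + 2 = 43.00.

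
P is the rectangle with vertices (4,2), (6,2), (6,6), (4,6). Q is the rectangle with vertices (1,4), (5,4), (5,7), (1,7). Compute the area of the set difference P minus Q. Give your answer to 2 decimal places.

6.00

|P∩Q|: x∈[4,5], y∈[4,6] → 1·2 = 2.
|P| = 8.
|P ∖ Q| = |P| − |P∩Q| = 8 − 2 = 6.00.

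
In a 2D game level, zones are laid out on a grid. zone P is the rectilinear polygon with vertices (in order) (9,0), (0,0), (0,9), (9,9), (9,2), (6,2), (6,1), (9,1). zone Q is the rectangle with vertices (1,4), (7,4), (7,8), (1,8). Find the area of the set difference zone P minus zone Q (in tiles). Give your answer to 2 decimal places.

54.00

|zone P| = 78, |zone P∩zone Q| = 24.
|zone P ∖ zone Q| = |zone P| − |zone P∩zone Q| = 78 − 24 = 54.00.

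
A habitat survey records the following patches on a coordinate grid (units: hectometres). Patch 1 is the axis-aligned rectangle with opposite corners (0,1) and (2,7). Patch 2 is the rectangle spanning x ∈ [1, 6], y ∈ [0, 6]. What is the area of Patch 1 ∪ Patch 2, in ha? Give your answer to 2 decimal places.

37.00

By inclusion–exclusion:
Individual areas: |Patch 1| = 12, |Patch 2| = 30.
|Patch 1∩Patch 2|: x∈[1,2], y∈[1,6] → 1·5 = 5.
|Patch 1 ∪ Patch 2| = 42 − 5 = 37.00.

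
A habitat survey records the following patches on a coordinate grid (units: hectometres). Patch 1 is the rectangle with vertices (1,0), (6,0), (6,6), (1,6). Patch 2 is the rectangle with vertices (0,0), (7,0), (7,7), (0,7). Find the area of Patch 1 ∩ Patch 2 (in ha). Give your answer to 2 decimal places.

|Patch 1∩Patch 2|: x∈[1,6], y∈[0,6] → 5·6 = 30.

30.00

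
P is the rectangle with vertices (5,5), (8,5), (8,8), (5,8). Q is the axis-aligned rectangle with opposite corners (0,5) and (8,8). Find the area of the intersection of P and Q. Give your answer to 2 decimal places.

|P∩Q|: x∈[5,8], y∈[5,8] → 3·3 = 9.

9.00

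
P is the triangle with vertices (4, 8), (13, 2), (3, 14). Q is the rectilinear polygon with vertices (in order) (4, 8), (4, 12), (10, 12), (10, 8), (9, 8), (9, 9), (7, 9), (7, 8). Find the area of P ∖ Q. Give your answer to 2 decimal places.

15.25

|P| = 24, |P∩Q| = 8.75.
|P ∖ Q| = |P| − |P∩Q| = 24 − 8.75 = 15.25.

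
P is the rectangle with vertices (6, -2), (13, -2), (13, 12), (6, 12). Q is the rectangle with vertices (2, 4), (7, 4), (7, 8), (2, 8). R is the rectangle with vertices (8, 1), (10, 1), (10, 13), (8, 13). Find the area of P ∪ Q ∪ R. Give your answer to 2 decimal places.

116.00

By inclusion–exclusion:
Individual areas: |P| = 98, |Q| = 20, |R| = 24.
|P∩Q|: x∈[6,7], y∈[4,8] → 1·4 = 4.
|P∩R|: x∈[8,10], y∈[1,12] → 2·11 = 22.
|Q∩R| = 0 (no overlap).
|P∩Q∩R| = 0.
|P ∪ Q ∪ R| = 142 − 26 + 0 = 116.00.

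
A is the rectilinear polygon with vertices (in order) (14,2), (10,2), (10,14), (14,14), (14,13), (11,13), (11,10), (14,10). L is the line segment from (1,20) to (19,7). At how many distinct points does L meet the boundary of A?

The segment meets the boundary at (11,12.778), (10,13.5).

2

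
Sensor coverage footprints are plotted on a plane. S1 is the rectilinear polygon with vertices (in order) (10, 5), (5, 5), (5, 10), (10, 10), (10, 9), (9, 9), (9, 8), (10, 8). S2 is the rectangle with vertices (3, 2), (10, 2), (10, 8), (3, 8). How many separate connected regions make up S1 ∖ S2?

1

S1 ∖ S2 is a single connected region.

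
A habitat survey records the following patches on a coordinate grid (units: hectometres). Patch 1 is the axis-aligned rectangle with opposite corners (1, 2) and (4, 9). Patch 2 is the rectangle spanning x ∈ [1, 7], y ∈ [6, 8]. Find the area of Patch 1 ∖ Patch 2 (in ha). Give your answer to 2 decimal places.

15.00

|Patch 1∩Patch 2|: x∈[1,4], y∈[6,8] → 3·2 = 6.
|Patch 1| = 21.
|Patch 1 ∖ Patch 2| = |Patch 1| − |Patch 1∩Patch 2| = 21 − 6 = 15.00.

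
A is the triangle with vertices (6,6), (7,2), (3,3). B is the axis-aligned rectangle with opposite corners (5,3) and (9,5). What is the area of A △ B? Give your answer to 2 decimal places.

|A| = 7.5, |B| = 8, |A∩B| = 3.
|A △ B| = |A| + |B| − 2·|A∩B| = 7.5 + 8 − 6 = 9.50.

9.50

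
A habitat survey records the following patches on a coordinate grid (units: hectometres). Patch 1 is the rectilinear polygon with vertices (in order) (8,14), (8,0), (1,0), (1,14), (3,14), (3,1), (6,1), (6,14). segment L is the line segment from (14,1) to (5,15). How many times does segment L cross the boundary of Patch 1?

2

The segment meets the boundary at (6,13.444), (8,10.333).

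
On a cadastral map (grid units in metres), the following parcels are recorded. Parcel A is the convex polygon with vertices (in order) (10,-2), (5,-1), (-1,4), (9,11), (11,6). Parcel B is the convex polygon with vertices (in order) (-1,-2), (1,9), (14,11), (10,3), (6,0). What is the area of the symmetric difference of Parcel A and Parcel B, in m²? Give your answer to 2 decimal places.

55.96

|Parcel A| = 88.5, |Parcel B| = 110, |Parcel A∩Parcel B| = 71.2705.
|Parcel A △ Parcel B| = |Parcel A| + |Parcel B| − 2·|Parcel A∩Parcel B| = 88.5 + 110 − 142.5409 = 55.96.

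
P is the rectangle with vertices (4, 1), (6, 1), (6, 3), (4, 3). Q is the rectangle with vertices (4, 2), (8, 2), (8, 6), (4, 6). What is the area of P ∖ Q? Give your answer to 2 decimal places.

|P∩Q|: x∈[4,6], y∈[2,3] → 2·1 = 2.
|P| = 4.
|P ∖ Q| = |P| − |P∩Q| = 4 − 2 = 2.00.

2.00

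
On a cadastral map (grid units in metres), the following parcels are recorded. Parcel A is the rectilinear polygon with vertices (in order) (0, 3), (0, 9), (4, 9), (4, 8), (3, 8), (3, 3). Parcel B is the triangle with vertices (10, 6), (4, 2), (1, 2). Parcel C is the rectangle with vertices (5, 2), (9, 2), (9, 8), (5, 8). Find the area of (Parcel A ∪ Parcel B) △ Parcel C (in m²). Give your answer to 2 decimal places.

|Parcel A ∪ Parcel B| = 25.
|(Parcel A ∪ Parcel B) ∩ Parcel C| = 2.6667.
|(Parcel A ∪ Parcel B) △ Parcel C| = 25 + 24 − 5.3333 = 43.67.

43.67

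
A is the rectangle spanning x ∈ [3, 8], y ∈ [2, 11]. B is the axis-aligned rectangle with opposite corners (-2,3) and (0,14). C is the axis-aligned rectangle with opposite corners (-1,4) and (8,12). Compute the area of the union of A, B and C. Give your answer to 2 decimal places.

96.00

By inclusion–exclusion:
Individual areas: |A| = 45, |B| = 22, |C| = 72.
|A∩B| = 0 (no overlap).
|A∩C|: x∈[3,8], y∈[4,11] → 5·7 = 35.
|B∩C|: x∈[-1,0], y∈[4,12] → 1·8 = 8.
|A∩B∩C| = 0.
|A ∪ B ∪ C| = 139 − 43 + 0 = 96.00.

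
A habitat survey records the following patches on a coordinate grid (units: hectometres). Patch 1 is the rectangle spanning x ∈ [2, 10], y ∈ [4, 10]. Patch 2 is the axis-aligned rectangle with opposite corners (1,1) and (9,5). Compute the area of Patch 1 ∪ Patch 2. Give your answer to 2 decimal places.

By inclusion–exclusion:
Individual areas: |Patch 1| = 48, |Patch 2| = 32.
|Patch 1∩Patch 2|: x∈[2,9], y∈[4,5] → 7·1 = 7.
|Patch 1 ∪ Patch 2| = 80 − 7 = 73.00.

73.00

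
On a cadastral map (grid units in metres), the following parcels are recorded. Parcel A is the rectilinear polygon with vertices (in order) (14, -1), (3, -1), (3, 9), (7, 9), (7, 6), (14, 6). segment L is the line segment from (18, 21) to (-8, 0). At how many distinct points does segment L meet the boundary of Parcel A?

2

The segment meets the boundary at (3,8.885), (3.143,9).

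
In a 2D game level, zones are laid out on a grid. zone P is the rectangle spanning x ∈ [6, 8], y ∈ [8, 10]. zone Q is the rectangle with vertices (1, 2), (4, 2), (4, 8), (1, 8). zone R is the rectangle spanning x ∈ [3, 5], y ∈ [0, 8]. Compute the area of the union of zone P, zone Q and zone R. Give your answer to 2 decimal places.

32.00

By inclusion–exclusion:
Individual areas: |zone P| = 4, |zone Q| = 18, |zone R| = 16.
|zone P∩zone Q| = 0 (no overlap).
|zone P∩zone R| = 0 (no overlap).
|zone Q∩zone R|: x∈[3,4], y∈[2,8] → 1·6 = 6.
|zone P∩zone Q∩zone R| = 0.
|zone P ∪ zone Q ∪ zone R| = 38 − 6 + 0 = 32.00.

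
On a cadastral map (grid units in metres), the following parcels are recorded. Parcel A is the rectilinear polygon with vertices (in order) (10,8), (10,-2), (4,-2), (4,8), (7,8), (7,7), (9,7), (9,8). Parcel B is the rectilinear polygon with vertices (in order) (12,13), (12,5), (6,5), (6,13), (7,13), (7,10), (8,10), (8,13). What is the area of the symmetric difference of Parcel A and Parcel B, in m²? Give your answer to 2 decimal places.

83.00

|Parcel A| = 58, |Parcel B| = 45, |Parcel A∩Parcel B| = 10.
|Parcel A △ Parcel B| = |Parcel A| + |Parcel B| − 2·|Parcel A∩Parcel B| = 58 + 45 − 20 = 83.00.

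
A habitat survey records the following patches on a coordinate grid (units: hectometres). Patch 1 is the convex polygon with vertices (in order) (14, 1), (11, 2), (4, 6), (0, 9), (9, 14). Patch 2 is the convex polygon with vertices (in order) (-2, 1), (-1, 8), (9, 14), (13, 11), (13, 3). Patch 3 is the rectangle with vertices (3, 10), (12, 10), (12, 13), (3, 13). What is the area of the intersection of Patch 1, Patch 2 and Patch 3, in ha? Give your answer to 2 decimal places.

15.25

The intersection is the polygon with vertices (7.333,13), (9.385,13), (10.539,10), (3,10), (3,10.4).
By the shoelace formula its area is 15.25.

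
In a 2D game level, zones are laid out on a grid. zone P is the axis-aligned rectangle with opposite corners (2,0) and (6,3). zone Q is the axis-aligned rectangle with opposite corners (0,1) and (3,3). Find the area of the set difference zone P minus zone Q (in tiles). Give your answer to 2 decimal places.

|zone P∩zone Q|: x∈[2,3], y∈[1,3] → 1·2 = 2.
|zone P| = 12.
|zone P ∖ zone Q| = |zone P| − |zone P∩zone Q| = 12 − 2 = 10.00.

10.00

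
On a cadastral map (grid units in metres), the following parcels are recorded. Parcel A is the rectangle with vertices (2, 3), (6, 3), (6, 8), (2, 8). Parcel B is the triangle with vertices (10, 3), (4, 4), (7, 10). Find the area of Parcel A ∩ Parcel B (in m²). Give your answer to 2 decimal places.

The intersection is the polygon with vertices (6,3.667), (4,4), (6,8).
By the shoelace formula its area is 4.33.

4.33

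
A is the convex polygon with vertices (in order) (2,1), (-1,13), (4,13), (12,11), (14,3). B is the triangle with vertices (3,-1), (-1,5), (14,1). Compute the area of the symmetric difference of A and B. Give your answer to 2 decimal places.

140.63

|A| = 130, |B| = 37, |A∩B| = 13.1868.
|A △ B| = |A| + |B| − 2·|A∩B| = 130 + 37 − 26.3736 = 140.63.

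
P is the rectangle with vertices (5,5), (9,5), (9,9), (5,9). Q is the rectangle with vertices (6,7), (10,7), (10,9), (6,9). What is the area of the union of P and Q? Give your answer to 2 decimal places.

By inclusion–exclusion:
Individual areas: |P| = 16, |Q| = 8.
|P∩Q|: x∈[6,9], y∈[7,9] → 3·2 = 6.
|P ∪ Q| = 24 − 6 = 18.00.

18.00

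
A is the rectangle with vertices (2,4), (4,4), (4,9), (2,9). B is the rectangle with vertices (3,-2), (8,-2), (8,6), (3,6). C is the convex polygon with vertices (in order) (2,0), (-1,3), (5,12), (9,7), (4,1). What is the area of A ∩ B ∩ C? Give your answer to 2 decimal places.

2.00

The intersection is the polygon with vertices (3,4), (3,6), (4,6), (4,4).
By the shoelace formula its area is 2.00.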